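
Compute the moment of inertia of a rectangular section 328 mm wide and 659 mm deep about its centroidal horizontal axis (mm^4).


I = b * h^3 / 12
= 328 * 659^3 / 12
= 328 * 286191179 / 12
= 7822558892.67 mm^4

7822558892.67 mm^4


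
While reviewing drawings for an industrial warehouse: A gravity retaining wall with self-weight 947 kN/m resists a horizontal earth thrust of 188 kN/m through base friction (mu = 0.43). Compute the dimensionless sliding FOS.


Resisting force = mu * W = 0.43 * 947 = 407.21 kN/m
FOS = Resisting / Driving = 407.21 / 188
= 2.166 (dimensionless)

2.166 (dimensionless)


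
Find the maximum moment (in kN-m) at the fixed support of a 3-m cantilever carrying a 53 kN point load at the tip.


For a cantilever with a point load at the free end:
M_max = P * L = 53 * 3 = 159 kN-m

159 kN-m


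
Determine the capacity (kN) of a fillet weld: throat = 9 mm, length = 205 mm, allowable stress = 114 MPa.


Strength = throat * length * allowable stress
= 9 * 205 * 114 N
= 210330 N
= 210.33 kN

210.33 kN


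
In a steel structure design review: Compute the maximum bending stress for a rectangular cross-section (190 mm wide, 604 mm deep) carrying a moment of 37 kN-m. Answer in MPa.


I = b * h^3 / 12 = 190 * 604^3 / 12 = 3488857013.33 mm^4
y = h / 2 = 604 / 2 = 302.0 mm
M = 37 kN-m = 37000000.0 N-mm
sigma = M * y / I = 37000000.0 * 302.0 / 3488857013.33
= 3.2 MPa

3.2 MPa


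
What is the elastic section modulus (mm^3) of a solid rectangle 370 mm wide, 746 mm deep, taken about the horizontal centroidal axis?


S = b * h^2 / 6
= 370 * 746^2 / 6
= 370 * 556516 / 6
= 34318486.67 mm^3

34318486.67 mm^3


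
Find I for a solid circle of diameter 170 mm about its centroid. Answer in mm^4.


r = d / 2 = 170 / 2 = 85.0 mm
I = pi * r^4 / 4 = pi * 85.0^4 / 4
= 40998275.0 mm^4

40998275.0 mm^4


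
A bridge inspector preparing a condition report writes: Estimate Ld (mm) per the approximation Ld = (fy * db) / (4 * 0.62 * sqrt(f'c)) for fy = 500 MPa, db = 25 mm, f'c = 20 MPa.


Ld = (fy * db) / (4 * 0.62 * sqrt(f'c))
= (500 * 25) / (4 * 0.62 * sqrt(20))
= 12500 / 11.0909
= 1127.05 mm

1127.05 mm


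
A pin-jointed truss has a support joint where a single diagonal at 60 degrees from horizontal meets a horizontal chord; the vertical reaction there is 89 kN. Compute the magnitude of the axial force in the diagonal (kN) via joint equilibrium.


At the joint, only the diagonal has a vertical component, so vertical equilibrium gives:
F * sin(60) = 89
F = 89 / sin(60)
= 89 / 0.866025
= 102.77 kN

102.77 kN


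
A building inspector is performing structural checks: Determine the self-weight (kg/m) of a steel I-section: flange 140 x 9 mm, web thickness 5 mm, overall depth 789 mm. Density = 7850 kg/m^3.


A_flanges = 2 * 140 * 9 = 2520 mm^2
A_web = (789 - 2 * 9) * 5 = 3855 mm^2
A_total = 2520 + 3855 = 6375 mm^2 = 0.006375 m^2
Weight = rho * A = 7850 * 0.006375 = 50.0438 kg/m

50.0438 kg/m


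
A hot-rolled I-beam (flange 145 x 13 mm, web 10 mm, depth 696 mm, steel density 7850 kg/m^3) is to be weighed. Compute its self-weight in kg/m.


A_flanges = 2 * 145 * 13 = 3770 mm^2
A_web = (696 - 2 * 13) * 10 = 6700 mm^2
A_total = 3770 + 6700 = 10470 mm^2 = 0.010470 m^2
Weight = rho * A = 7850 * 0.010470 = 82.1895 kg/m

82.1895 kg/m


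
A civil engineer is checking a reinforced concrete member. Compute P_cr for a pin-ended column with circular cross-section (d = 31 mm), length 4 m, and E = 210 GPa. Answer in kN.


I = pi * d^4 / 64 = 45333.23 mm^4
L = 4000.0 mm
P_cr = pi^2 * E * I / L^2
= 9.8696 * 210000.0 * 45333.23 / 4000.0^2
= 5872.4 N = 5.8724 kN

5.8724 kN


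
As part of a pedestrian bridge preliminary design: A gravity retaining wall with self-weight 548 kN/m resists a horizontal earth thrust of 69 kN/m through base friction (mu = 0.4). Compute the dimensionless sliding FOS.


Resisting force = mu * W = 0.4 * 548 = 219.2 kN/m
FOS = Resisting / Driving = 219.2 / 69
= 3.1768 (dimensionless)

3.1768 (dimensionless)


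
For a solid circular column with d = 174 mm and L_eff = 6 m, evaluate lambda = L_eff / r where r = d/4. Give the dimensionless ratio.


Radius of gyration r = d / 4 = 174 / 4 = 43.5 mm
L_eff = 6000.0 mm
Slenderness ratio = L / r = 6000.0 / 43.5 = 137.93 (dimensionless)

137.93 (dimensionless)


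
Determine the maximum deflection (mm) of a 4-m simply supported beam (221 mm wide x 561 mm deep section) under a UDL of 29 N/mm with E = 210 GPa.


I = 221 * 561^3 / 12 = 3251618691.75 mm^4
L = 4000.0 mm, w = 29 N/mm, E = 210000.0 MPa
delta = 5 * w * L^4 / (384 * E * I)
= 5 * 29 * 4000.0^4 / (384 * 210000.0 * 3251618691.75)
= 0.1416 mm

0.1416 mm


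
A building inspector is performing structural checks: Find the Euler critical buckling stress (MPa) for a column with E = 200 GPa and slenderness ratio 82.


sigma_cr = pi^2 * E / lambda^2
= 9.8696 * 200000.0 / 82^2
= 9.8696 * 200000.0 / 6724
= 293.5635 MPa

293.5635 MPa


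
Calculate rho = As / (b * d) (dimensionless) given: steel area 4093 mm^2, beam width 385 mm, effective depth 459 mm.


rho = As / (b * d)
= 4093 / (385 * 459)
= 4093 / 176715
= 0.023162 (dimensionless)

0.023162 (dimensionless)


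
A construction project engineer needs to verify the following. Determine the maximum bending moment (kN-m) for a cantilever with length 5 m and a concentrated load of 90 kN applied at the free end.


For a cantilever with a point load at the free end:
M_max = P * L = 90 * 5 = 450 kN-m

450 kN-m


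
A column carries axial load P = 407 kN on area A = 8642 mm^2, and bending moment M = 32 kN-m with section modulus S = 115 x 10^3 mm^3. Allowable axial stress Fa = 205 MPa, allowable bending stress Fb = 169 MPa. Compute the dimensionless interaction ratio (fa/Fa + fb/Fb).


f_a = P / A = 407000.0 / 8642 = 47.0956 MPa
f_b = M / S = 32000000.0 / 115000.0 = 278.2609 MPa
Ratio = f_a / Fa + f_b / Fb
= 47.0956 / 205 + 278.2609 / 169
= 1.8762 (dimensionless)

1.8762 (dimensionless)


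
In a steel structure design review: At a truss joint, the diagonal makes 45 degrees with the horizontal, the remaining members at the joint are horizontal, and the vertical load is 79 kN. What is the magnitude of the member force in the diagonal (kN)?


At the joint, only the diagonal has a vertical component, so vertical equilibrium gives:
F * sin(45) = 79
F = 79 / sin(45)
= 79 / 0.707107
= 111.72 kN

111.72 kN


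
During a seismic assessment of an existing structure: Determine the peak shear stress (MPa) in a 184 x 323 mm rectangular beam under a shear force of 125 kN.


A = b * h = 184 * 323 = 59432 mm^2
V = 125 kN = 125000.0 N
tau_max = 1.5 * V / A = 1.5 * 125000.0 / 59432
= 3.1549 MPa

3.1549 MPa


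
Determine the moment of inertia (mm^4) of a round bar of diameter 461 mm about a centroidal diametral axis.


r = d / 2 = 461 / 2 = 230.5 mm
I = pi * r^4 / 4 = pi * 230.5^4 / 4
= 2217040365.06 mm^4

2217040365.06 mm^4


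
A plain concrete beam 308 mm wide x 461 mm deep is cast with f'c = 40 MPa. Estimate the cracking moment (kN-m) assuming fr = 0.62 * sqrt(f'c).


fr = 0.62 * sqrt(40) = 0.62 * 6.3246 = 3.9212 MPa
I = 308 * 461^3 / 12 = 2514619312.33 mm^4
y_t = 230.5 mm
M_cr = fr * I / y_t = 3.9212 * 2514619312.33 / 230.5 N-mm
= 42.7782 kN-m

42.7782 kN-m


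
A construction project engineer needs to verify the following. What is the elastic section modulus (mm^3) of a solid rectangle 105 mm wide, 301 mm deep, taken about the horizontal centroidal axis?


S = b * h^2 / 6
= 105 * 301^2 / 6
= 105 * 90601 / 6
= 1585517.5 mm^3

1585517.5 mm^3


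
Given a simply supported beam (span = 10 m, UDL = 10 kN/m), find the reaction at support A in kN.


Total load = w * L = 10 * 10 = 100 kN
By symmetry, each reaction R = total / 2 = 100 / 2 = 50.0 kN

50.0 kN


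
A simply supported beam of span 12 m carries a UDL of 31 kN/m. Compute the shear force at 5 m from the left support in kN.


R_A = w * L / 2 = 31 * 12 / 2 = 186.0 kN
V(x) = R_A - w * x = 186.0 - 31 * 5
= 31.0 kN

31.0 kN


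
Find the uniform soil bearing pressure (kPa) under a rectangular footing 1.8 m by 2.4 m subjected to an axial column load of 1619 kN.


A = 1.8 * 2.4 = 4.32 m^2
q = P / A = 1619 / 4.32
= 374.7685 kPa

374.7685 kPa


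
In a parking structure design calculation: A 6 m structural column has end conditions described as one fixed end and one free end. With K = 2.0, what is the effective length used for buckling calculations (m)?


L_eff = K * L
= 2.0 * 6
= 12.0 m

12.0 m


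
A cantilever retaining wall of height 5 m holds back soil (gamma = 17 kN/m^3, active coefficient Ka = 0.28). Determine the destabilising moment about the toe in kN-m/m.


Pa = 0.5 * Ka * gamma * H^2
= 0.5 * 0.28 * 17 * 5^2
= 59.5 kN/m
Arm = H / 3 = 5 / 3 = 1.6667 m
Mo = Pa * arm = Pa * H / 3 = 59.5 * 5 / 3 = 99.1667 kN-m/m

99.1667 kN-m/m


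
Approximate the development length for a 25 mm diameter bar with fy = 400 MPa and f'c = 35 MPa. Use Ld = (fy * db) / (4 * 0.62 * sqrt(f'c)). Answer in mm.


Ld = (fy * db) / (4 * 0.62 * sqrt(f'c))
= (400 * 25) / (4 * 0.62 * sqrt(35))
= 10000 / 14.6719
= 681.58 mm

681.58 mm


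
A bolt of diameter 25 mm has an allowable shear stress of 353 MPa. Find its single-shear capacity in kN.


A = pi * d^2 / 4 = pi * 25^2 / 4 = 490.8739 mm^2
V = f_v * A / 1000 = 353 * 490.8739 / 1000
= 173.2785 kN

173.2785 kN


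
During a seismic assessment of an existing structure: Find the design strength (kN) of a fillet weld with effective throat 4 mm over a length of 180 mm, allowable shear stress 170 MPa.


Strength = throat * length * allowable stress
= 4 * 180 * 170 N
= 122400 N
= 122.4 kN

122.4 kN


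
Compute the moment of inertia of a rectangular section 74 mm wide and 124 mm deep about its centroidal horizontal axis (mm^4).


I = b * h^3 / 12
= 74 * 124^3 / 12
= 74 * 1906624 / 12
= 11757514.67 mm^4

11757514.67 mm^4


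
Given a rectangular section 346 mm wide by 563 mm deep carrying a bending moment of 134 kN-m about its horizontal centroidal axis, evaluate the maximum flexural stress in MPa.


I = b * h^3 / 12 = 346 * 563^3 / 12 = 5145410605.17 mm^4
y = h / 2 = 563 / 2 = 281.5 mm
M = 134 kN-m = 134000000.0 N-mm
sigma = M * y / I = 134000000.0 * 281.5 / 5145410605.17
= 7.33 MPa

7.33 MPa


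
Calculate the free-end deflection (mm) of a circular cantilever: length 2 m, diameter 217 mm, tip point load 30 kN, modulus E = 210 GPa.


I = pi * d^4 / 64 = pi * 217^4 / 64 = 108845087.82 mm^4
L = 2000.0 mm, P = 30000.0 N, E = 210000.0 MPa
delta = P * L^3 / (3 * E * I)
= 30000.0 * 2000.0^3 / (3 * 210000.0 * 108845087.82)
= 3.5 mm

3.5 mm


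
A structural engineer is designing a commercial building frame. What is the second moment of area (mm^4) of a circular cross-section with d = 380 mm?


r = d / 2 = 380 / 2 = 190.0 mm
I = pi * r^4 / 4 = pi * 190.0^4 / 4
= 1023538740.52 mm^4

1023538740.52 mm^4


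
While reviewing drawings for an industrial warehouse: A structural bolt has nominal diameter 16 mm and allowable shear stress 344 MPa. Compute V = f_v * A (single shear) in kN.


A = pi * d^2 / 4 = pi * 16^2 / 4 = 201.0619 mm^2
V = f_v * A / 1000 = 344 * 201.0619 / 1000
= 69.1653 kN

69.1653 kN


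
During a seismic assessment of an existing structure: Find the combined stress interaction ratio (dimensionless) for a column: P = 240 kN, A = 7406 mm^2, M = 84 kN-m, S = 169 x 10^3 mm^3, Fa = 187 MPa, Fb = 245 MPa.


f_a = P / A = 240000.0 / 7406 = 32.4062 MPa
f_b = M / S = 84000000.0 / 169000.0 = 497.0414 MPa
Ratio = f_a / Fa + f_b / Fb
= 32.4062 / 187 + 497.0414 / 245
= 2.202 (dimensionless)

2.202 (dimensionless)


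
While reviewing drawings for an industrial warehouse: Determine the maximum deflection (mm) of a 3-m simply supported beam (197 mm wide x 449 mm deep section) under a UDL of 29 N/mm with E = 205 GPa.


I = 197 * 449^3 / 12 = 1486017771.08 mm^4
L = 3000.0 mm, w = 29 N/mm, E = 205000.0 MPa
delta = 5 * w * L^4 / (384 * E * I)
= 5 * 29 * 3000.0^4 / (384 * 205000.0 * 1486017771.08)
= 0.1004 mm

0.1004 mm


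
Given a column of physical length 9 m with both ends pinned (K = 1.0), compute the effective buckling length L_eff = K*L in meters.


L_eff = K * L
= 1.0 * 9
= 9.0 m

9.0 m


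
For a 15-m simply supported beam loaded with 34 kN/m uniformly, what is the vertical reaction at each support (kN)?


Total load = w * L = 34 * 15 = 510 kN
By symmetry, each reaction R = total / 2 = 510 / 2 = 255.0 kN

255.0 kN


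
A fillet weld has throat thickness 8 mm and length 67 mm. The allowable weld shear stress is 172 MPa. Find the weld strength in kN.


Strength = throat * length * allowable stress
= 8 * 67 * 172 N
= 92192 N
= 92.19 kN

92.19 kN


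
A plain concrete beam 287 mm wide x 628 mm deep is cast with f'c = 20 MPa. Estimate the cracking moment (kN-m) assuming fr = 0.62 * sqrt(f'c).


fr = 0.62 * sqrt(20) = 0.62 * 4.4721 = 2.7727 MPa
I = 287 * 628^3 / 12 = 5923516218.67 mm^4
y_t = 314.0 mm
M_cr = fr * I / y_t = 2.7727 * 5923516218.67 / 314.0 N-mm
= 52.3066 kN-m

52.3066 kN-m


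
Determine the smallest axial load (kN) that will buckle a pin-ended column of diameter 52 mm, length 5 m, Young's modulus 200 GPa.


I = pi * d^4 / 64 = 358908.11 mm^4
L = 5000.0 mm
P_cr = pi^2 * E * I / L^2
= 9.8696 * 200000.0 * 358908.11 / 5000.0^2
= 28338.25 N = 28.3382 kN

28.3382 kN


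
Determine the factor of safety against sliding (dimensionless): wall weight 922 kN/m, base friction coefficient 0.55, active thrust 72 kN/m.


Resisting force = mu * W = 0.55 * 922 = 507.1 kN/m
FOS = Resisting / Driving = 507.1 / 72
= 7.0431 (dimensionless)

7.0431 (dimensionless)


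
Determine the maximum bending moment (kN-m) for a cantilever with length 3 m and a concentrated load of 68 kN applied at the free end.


For a cantilever with a point load at the free end:
M_max = P * L = 68 * 3 = 204 kN-m

204 kN-m


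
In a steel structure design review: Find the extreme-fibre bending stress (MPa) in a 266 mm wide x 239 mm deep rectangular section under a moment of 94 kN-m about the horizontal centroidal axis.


I = b * h^3 / 12 = 266 * 239^3 / 12 = 302617537.83 mm^4
y = h / 2 = 239 / 2 = 119.5 mm
M = 94 kN-m = 94000000.0 N-mm
sigma = M * y / I = 94000000.0 * 119.5 / 302617537.83
= 37.12 MPa

37.12 MPa


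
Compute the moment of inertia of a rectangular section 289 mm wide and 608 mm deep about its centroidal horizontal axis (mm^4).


I = b * h^3 / 12
= 289 * 608^3 / 12
= 289 * 224755712 / 12
= 5412866730.67 mm^4

5412866730.67 mm^4


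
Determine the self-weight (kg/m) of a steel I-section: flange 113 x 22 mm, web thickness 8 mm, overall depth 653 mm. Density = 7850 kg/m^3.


A_flanges = 2 * 113 * 22 = 4972 mm^2
A_web = (653 - 2 * 22) * 8 = 4872 mm^2
A_total = 4972 + 4872 = 9844 mm^2 = 0.009844 m^2
Weight = rho * A = 7850 * 0.009844 = 77.2754 kg/m

77.2754 kg/m


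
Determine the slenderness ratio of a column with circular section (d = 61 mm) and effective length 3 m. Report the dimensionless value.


Radius of gyration r = d / 4 = 61 / 4 = 15.25 mm
L_eff = 3000.0 mm
Slenderness ratio = L / r = 3000.0 / 15.25 = 196.72 (dimensionless)

196.72 (dimensionless)


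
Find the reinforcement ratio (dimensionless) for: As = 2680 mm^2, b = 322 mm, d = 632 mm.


rho = As / (b * d)
= 2680 / (322 * 632)
= 2680 / 203504
= 0.013169 (dimensionless)

0.013169 (dimensionless)


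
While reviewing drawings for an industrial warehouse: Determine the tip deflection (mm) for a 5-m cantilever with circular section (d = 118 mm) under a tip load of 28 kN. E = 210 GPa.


I = pi * d^4 / 64 = pi * 118^4 / 64 = 9516953.07 mm^4
L = 5000.0 mm, P = 28000.0 N, E = 210000.0 MPa
delta = P * L^3 / (3 * E * I)
= 28000.0 * 5000.0^3 / (3 * 210000.0 * 9516953.07)
= 583.7536 mm

583.7536 mm


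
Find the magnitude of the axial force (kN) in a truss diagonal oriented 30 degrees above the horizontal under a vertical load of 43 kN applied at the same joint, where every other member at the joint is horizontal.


At the joint, only the diagonal has a vertical component, so vertical equilibrium gives:
F * sin(30) = 43
F = 43 / sin(30)
= 43 / 0.5
= 86.0 kN

86.0 kN


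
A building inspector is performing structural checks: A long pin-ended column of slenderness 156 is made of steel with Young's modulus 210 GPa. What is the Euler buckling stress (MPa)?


sigma_cr = pi^2 * E / lambda^2
= 9.8696 * 210000.0 / 156^2
= 9.8696 * 210000.0 / 24336
= 85.1667 MPa

85.1667 MPa


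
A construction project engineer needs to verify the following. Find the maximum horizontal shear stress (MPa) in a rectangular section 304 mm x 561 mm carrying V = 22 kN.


A = b * h = 304 * 561 = 170544 mm^2
V = 22 kN = 22000.0 N
tau_max = 1.5 * V / A = 1.5 * 22000.0 / 170544
= 0.1935 MPa

0.1935 MPa


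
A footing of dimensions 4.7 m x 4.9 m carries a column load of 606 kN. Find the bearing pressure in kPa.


A = 4.7 * 4.9 = 23.03 m^2
q = P / A = 606 / 23.03
= 26.3135 kPa

26.3135 kPa


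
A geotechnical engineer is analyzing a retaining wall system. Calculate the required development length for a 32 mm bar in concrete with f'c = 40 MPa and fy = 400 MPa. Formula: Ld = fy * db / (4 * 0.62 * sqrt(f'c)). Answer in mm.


Ld = (fy * db) / (4 * 0.62 * sqrt(f'c))
= (400 * 32) / (4 * 0.62 * sqrt(40))
= 12800 / 15.6849
= 816.07 mm

816.07 mm


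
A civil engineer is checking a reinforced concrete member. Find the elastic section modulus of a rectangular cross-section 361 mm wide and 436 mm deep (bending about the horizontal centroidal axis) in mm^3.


S = b * h^2 / 6
= 361 * 436^2 / 6
= 361 * 190096 / 6
= 11437442.67 mm^3

11437442.67 mm^3


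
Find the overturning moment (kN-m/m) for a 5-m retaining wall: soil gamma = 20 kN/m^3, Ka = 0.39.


Pa = 0.5 * Ka * gamma * H^2
= 0.5 * 0.39 * 20 * 5^2
= 97.5 kN/m
Arm = H / 3 = 5 / 3 = 1.6667 m
Mo = Pa * arm = Pa * H / 3 = 97.5 * 5 / 3 = 162.5 kN-m/m

162.5 kN-m/m


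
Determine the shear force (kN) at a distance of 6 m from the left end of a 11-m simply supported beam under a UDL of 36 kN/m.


R_A = w * L / 2 = 36 * 11 / 2 = 198.0 kN
V(x) = R_A - w * x = 198.0 - 36 * 6
= -18.0 kN

-18.0 kN


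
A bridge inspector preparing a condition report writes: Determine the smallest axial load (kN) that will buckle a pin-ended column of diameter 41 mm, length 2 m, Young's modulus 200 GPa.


I = pi * d^4 / 64 = 138709.22 mm^4
L = 2000.0 mm
P_cr = pi^2 * E * I / L^2
= 9.8696 * 200000.0 * 138709.22 / 2000.0^2
= 68450.26 N = 68.4503 kN

68.4503 kN


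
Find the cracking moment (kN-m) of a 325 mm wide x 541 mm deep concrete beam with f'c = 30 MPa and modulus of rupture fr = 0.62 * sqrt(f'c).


fr = 0.62 * sqrt(30) = 0.62 * 5.4772 = 3.3959 MPa
I = 325 * 541^3 / 12 = 4288386402.08 mm^4
y_t = 270.5 mm
M_cr = fr * I / y_t = 3.3959 * 4288386402.08 / 270.5 N-mm
= 53.8368 kN-m

53.8368 kN-m


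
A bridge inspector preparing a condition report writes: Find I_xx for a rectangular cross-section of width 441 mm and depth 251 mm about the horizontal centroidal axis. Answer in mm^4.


I = b * h^3 / 12
= 441 * 251^3 / 12
= 441 * 15813251 / 12
= 581136974.25 mm^4

581136974.25 mm^4


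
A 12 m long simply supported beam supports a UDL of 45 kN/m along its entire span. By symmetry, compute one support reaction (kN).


Total load = w * L = 45 * 12 = 540 kN
By symmetry, each reaction R = total / 2 = 540 / 2 = 270.0 kN

270.0 kN


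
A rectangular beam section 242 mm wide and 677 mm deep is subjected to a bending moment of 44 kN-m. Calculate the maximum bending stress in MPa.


I = b * h^3 / 12 = 242 * 677^3 / 12 = 6257489448.83 mm^4
y = h / 2 = 677 / 2 = 338.5 mm
M = 44 kN-m = 44000000.0 N-mm
sigma = M * y / I = 44000000.0 * 338.5 / 6257489448.83
= 2.38 MPa

2.38 MPa


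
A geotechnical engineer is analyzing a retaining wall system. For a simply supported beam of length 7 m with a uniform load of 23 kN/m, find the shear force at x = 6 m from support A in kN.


R_A = w * L / 2 = 23 * 7 / 2 = 80.5 kN
V(x) = R_A - w * x = 80.5 - 23 * 6
= -57.5 kN

-57.5 kN


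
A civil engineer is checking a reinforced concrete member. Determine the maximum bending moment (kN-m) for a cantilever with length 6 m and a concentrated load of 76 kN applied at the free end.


For a cantilever with a point load at the free end:
M_max = P * L = 76 * 6 = 456 kN-m

456 kN-m


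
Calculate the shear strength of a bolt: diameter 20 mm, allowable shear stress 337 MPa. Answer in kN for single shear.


A = pi * d^2 / 4 = pi * 20^2 / 4 = 314.1593 mm^2
V = f_v * A / 1000 = 337 * 314.1593 / 1000
= 105.8717 kN

105.8717 kN


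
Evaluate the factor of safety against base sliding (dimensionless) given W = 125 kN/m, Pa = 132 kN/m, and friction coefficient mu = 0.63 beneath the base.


Resisting force = mu * W = 0.63 * 125 = 78.75 kN/m
FOS = Resisting / Driving = 78.75 / 132
= 0.5966 (dimensionless)

0.5966 (dimensionless)


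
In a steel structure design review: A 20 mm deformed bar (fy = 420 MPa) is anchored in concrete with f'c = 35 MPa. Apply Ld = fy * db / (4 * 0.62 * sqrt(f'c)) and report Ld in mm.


Ld = (fy * db) / (4 * 0.62 * sqrt(f'c))
= (420 * 20) / (4 * 0.62 * sqrt(35))
= 8400 / 14.6719
= 572.52 mm

572.52 mm


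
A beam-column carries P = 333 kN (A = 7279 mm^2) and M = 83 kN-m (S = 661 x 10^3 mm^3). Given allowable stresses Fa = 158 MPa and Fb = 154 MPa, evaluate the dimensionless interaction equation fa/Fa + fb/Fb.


f_a = P / A = 333000.0 / 7279 = 45.748 MPa
f_b = M / S = 83000000.0 / 661000.0 = 125.5673 MPa
Ratio = f_a / Fa + f_b / Fb
= 45.748 / 158 + 125.5673 / 154
= 1.1049 (dimensionless)

1.1049 (dimensionless)


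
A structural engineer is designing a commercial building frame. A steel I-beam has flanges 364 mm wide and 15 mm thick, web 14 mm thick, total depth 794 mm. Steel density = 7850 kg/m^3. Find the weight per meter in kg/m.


A_flanges = 2 * 364 * 15 = 10920 mm^2
A_web = (794 - 2 * 15) * 14 = 10696 mm^2
A_total = 10920 + 10696 = 21616 mm^2 = 0.021616 m^2
Weight = rho * A = 7850 * 0.021616 = 169.6856 kg/m

169.6856 kg/m


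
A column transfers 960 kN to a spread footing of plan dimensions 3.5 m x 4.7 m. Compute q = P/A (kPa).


A = 3.5 * 4.7 = 16.45 m^2
q = P / A = 960 / 16.45
= 58.3587 kPa

58.3587 kPa


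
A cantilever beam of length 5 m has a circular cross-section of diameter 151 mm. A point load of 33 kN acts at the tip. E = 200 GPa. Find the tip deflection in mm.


I = pi * d^4 / 64 = pi * 151^4 / 64 = 25519824.76 mm^4
L = 5000.0 mm, P = 33000.0 N, E = 200000.0 MPa
delta = P * L^3 / (3 * E * I)
= 33000.0 * 5000.0^3 / (3 * 200000.0 * 25519824.76)
= 269.3984 mm

269.3984 mm


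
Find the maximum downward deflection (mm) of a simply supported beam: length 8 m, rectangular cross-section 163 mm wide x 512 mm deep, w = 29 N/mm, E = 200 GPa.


I = 163 * 512^3 / 12 = 1823124138.67 mm^4
L = 8000.0 mm, w = 29 N/mm, E = 200000.0 MPa
delta = 5 * w * L^4 / (384 * E * I)
= 5 * 29 * 8000.0^4 / (384 * 200000.0 * 1823124138.67)
= 4.2418 mm

4.2418 mm


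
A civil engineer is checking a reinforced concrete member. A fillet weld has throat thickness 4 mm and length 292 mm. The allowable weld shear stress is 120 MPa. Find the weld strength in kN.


Strength = throat * length * allowable stress
= 4 * 292 * 120 N
= 140160 N
= 140.16 kN

140.16 kN


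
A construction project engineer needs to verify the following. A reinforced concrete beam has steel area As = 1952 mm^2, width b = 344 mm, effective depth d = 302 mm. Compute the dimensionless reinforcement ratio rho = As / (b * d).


rho = As / (b * d)
= 1952 / (344 * 302)
= 1952 / 103888
= 0.018789 (dimensionless)

0.018789 (dimensionless)


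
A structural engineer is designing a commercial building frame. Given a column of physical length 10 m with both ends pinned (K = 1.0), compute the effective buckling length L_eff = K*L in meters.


L_eff = K * L
= 1.0 * 10
= 10.0 m

10.0 m


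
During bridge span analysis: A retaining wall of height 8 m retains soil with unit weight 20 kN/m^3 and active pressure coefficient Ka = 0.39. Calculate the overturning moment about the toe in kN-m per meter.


Pa = 0.5 * Ka * gamma * H^2
= 0.5 * 0.39 * 20 * 8^2
= 249.6 kN/m
Arm = H / 3 = 8 / 3 = 2.6667 m
Mo = Pa * arm = Pa * H / 3 = 249.6 * 8 / 3 = 665.6 kN-m/m

665.6 kN-m/m


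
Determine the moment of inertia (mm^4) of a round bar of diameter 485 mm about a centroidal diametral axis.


r = d / 2 = 485 / 2 = 242.5 mm
I = pi * r^4 / 4 = pi * 242.5^4 / 4
= 2716044324.39 mm^4

2716044324.39 mm^4


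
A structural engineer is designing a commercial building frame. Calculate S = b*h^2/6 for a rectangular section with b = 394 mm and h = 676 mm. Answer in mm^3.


S = b * h^2 / 6
= 394 * 676^2 / 6
= 394 * 456976 / 6
= 30008090.67 mm^3

30008090.67 mm^3


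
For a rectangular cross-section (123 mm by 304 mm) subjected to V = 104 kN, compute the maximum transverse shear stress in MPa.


A = b * h = 123 * 304 = 37392 mm^2
V = 104 kN = 104000.0 N
tau_max = 1.5 * V / A = 1.5 * 104000.0 / 37392
= 4.172 MPa

4.172 MPa


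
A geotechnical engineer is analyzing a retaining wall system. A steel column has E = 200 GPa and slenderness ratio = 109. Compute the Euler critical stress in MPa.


sigma_cr = pi^2 * E / lambda^2
= 9.8696 * 200000.0 / 109^2
= 9.8696 * 200000.0 / 11881
= 166.141 MPa

166.141 MPa


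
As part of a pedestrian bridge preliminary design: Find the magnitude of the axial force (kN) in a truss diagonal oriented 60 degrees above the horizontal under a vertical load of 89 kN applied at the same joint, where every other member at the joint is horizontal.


At the joint, only the diagonal has a vertical component, so vertical equilibrium gives:
F * sin(60) = 89
F = 89 / sin(60)
= 89 / 0.866025
= 102.77 kN

102.77 kN


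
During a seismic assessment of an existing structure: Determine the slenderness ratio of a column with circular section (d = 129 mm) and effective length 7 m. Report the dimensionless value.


Radius of gyration r = d / 4 = 129 / 4 = 32.25 mm
L_eff = 7000.0 mm
Slenderness ratio = L / r = 7000.0 / 32.25 = 217.05 (dimensionless)

217.05 (dimensionless)


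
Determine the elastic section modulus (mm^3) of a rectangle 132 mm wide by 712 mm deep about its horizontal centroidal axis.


S = b * h^2 / 6
= 132 * 712^2 / 6
= 132 * 506944 / 6
= 11152768.0 mm^3

11152768.0 mm^3


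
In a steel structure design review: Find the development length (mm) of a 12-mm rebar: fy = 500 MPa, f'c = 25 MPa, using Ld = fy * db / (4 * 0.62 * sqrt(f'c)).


Ld = (fy * db) / (4 * 0.62 * sqrt(f'c))
= (500 * 12) / (4 * 0.62 * sqrt(25))
= 6000 / 12.4
= 483.87 mm

483.87 mm


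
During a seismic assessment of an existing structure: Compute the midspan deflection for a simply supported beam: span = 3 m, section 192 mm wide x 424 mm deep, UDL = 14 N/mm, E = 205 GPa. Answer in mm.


I = 192 * 424^3 / 12 = 1219600384.0 mm^4
L = 3000.0 mm, w = 14 N/mm, E = 205000.0 MPa
delta = 5 * w * L^4 / (384 * E * I)
= 5 * 14 * 3000.0^4 / (384 * 205000.0 * 1219600384.0)
= 0.0591 mm

0.0591 mm


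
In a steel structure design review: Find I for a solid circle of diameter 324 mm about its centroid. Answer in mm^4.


r = d / 2 = 324 / 2 = 162.0 mm
I = pi * r^4 / 4 = pi * 162.0^4 / 4
= 540941049.82 mm^4

540941049.82 mm^4


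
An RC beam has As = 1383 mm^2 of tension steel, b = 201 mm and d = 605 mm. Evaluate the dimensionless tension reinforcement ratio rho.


rho = As / (b * d)
= 1383 / (201 * 605)
= 1383 / 121605
= 0.011373 (dimensionless)

0.011373 (dimensionless)


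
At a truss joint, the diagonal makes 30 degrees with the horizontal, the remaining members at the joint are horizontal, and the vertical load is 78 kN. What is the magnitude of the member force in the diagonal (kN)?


At the joint, only the diagonal has a vertical component, so vertical equilibrium gives:
F * sin(30) = 78
F = 78 / sin(30)
= 78 / 0.5
= 156.0 kN

156.0 kN


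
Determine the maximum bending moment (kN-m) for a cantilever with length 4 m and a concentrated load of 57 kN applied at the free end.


For a cantilever with a point load at the free end:
M_max = P * L = 57 * 4 = 228 kN-m

228 kN-m


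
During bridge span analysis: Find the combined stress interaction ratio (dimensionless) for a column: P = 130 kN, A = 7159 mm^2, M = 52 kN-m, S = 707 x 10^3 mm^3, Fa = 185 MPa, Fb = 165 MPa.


f_a = P / A = 130000.0 / 7159 = 18.159 MPa
f_b = M / S = 52000000.0 / 707000.0 = 73.5502 MPa
Ratio = f_a / Fa + f_b / Fb
= 18.159 / 185 + 73.5502 / 165
= 0.5439 (dimensionless)

0.5439 (dimensionless)


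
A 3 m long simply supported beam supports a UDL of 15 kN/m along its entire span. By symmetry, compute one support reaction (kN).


Total load = w * L = 15 * 3 = 45 kN
By symmetry, each reaction R = total / 2 = 45 / 2 = 22.5 kN

22.5 kN


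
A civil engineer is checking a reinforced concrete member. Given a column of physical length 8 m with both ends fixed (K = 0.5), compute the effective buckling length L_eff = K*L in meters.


L_eff = K * L
= 0.5 * 8
= 4.0 m

4.0 m


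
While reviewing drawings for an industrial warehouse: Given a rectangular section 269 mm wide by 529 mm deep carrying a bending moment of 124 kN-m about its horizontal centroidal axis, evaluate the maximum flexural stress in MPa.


I = b * h^3 / 12 = 269 * 529^3 / 12 = 3318471178.42 mm^4
y = h / 2 = 529 / 2 = 264.5 mm
M = 124 kN-m = 124000000.0 N-mm
sigma = M * y / I = 124000000.0 * 264.5 / 3318471178.42
= 9.88 MPa

9.88 MPa


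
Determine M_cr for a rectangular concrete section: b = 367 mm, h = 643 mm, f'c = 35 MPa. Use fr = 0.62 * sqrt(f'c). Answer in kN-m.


fr = 0.62 * sqrt(35) = 0.62 * 5.9161 = 3.668 MPa
I = 367 * 643^3 / 12 = 8130509039.08 mm^4
y_t = 321.5 mm
M_cr = fr * I / y_t = 3.668 * 8130509039.08 / 321.5 N-mm
= 92.7604 kN-m

92.7604 kN-m


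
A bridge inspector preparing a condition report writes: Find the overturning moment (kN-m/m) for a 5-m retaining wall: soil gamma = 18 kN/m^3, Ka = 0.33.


Pa = 0.5 * Ka * gamma * H^2
= 0.5 * 0.33 * 18 * 5^2
= 74.25 kN/m
Arm = H / 3 = 5 / 3 = 1.6667 m
Mo = Pa * arm = Pa * H / 3 = 74.25 * 5 / 3 = 123.75 kN-m/m

123.75 kN-m/m


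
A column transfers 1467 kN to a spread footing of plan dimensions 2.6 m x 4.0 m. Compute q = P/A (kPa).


A = 2.6 * 4.0 = 10.4 m^2
q = P / A = 1467 / 10.4
= 141.0577 kPa

141.0577 kPa


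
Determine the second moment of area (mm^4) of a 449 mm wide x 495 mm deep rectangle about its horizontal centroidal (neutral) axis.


I = b * h^3 / 12
= 449 * 495^3 / 12
= 449 * 121287375 / 12
= 4538169281.25 mm^4

4538169281.25 mm^4


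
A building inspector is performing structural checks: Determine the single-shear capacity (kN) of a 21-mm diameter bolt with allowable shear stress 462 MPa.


A = pi * d^2 / 4 = pi * 21^2 / 4 = 346.3606 mm^2
V = f_v * A / 1000 = 462 * 346.3606 / 1000
= 160.0186 kN

160.0186 kN


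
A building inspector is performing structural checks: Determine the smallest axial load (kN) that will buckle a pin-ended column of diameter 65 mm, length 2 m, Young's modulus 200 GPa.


I = pi * d^4 / 64 = 876240.51 mm^4
L = 2000.0 mm
P_cr = pi^2 * E * I / L^2
= 9.8696 * 200000.0 * 876240.51 / 2000.0^2
= 432407.36 N = 432.4074 kN

432.4074 kN


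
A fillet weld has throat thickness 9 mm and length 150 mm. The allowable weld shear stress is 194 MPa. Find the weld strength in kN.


Strength = throat * length * allowable stress
= 9 * 150 * 194 N
= 261900 N
= 261.9 kN

261.9 kN


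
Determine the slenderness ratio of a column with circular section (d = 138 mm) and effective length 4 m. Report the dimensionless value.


Radius of gyration r = d / 4 = 138 / 4 = 34.5 mm
L_eff = 4000.0 mm
Slenderness ratio = L / r = 4000.0 / 34.5 = 115.94 (dimensionless)

115.94 (dimensionless)


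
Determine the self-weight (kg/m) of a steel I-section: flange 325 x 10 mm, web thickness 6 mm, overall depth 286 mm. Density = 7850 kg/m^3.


A_flanges = 2 * 325 * 10 = 6500 mm^2
A_web = (286 - 2 * 10) * 6 = 1596 mm^2
A_total = 6500 + 1596 = 8096 mm^2 = 0.008096 m^2
Weight = rho * A = 7850 * 0.008096 = 63.5536 kg/m

63.5536 kg/m


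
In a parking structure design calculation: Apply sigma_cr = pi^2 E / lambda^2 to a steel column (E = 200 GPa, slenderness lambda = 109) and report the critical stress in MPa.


sigma_cr = pi^2 * E / lambda^2
= 9.8696 * 200000.0 / 109^2
= 9.8696 * 200000.0 / 11881
= 166.141 MPa

166.141 MPa


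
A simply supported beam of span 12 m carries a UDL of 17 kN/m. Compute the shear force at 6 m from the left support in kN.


R_A = w * L / 2 = 17 * 12 / 2 = 102.0 kN
V(x) = R_A - w * x = 102.0 - 17 * 6
= 0.0 kN

0.0 kN


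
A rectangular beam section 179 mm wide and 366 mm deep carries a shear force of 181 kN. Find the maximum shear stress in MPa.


A = b * h = 179 * 366 = 65514 mm^2
V = 181 kN = 181000.0 N
tau_max = 1.5 * V / A = 1.5 * 181000.0 / 65514
= 4.1442 MPa

4.1442 MPa


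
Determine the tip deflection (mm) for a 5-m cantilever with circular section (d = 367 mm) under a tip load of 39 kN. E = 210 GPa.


I = pi * d^4 / 64 = pi * 367^4 / 64 = 890500475.54 mm^4
L = 5000.0 mm, P = 39000.0 N, E = 210000.0 MPa
delta = P * L^3 / (3 * E * I)
= 39000.0 * 5000.0^3 / (3 * 210000.0 * 890500475.54)
= 8.6896 mm

8.6896 mm


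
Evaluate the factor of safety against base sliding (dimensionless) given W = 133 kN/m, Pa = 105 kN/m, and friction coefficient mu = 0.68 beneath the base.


Resisting force = mu * W = 0.68 * 133 = 90.44 kN/m
FOS = Resisting / Driving = 90.44 / 105
= 0.8613 (dimensionless)

0.8613 (dimensionless)


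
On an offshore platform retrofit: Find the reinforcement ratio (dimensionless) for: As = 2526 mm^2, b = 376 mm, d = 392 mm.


rho = As / (b * d)
= 2526 / (376 * 392)
= 2526 / 147392
= 0.017138 (dimensionless)

0.017138 (dimensionless)


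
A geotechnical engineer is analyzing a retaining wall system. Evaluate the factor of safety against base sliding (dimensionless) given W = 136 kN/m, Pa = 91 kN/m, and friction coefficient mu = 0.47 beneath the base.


Resisting force = mu * W = 0.47 * 136 = 63.92 kN/m
FOS = Resisting / Driving = 63.92 / 91
= 0.7024 (dimensionless)

0.7024 (dimensionless)


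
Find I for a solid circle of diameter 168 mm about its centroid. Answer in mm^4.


r = d / 2 = 168 / 2 = 84.0 mm
I = pi * r^4 / 4 = pi * 84.0^4 / 4
= 39102725.18 mm^4

39102725.18 mm^4


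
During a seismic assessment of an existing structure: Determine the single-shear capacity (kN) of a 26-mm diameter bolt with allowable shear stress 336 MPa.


A = pi * d^2 / 4 = pi * 26^2 / 4 = 530.9292 mm^2
V = f_v * A / 1000 = 336 * 530.9292 / 1000
= 178.3922 kN

178.3922 kN


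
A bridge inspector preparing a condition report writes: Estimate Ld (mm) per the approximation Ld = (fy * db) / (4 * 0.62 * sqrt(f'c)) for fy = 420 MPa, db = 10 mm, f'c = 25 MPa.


Ld = (fy * db) / (4 * 0.62 * sqrt(f'c))
= (420 * 10) / (4 * 0.62 * sqrt(25))
= 4200 / 12.4
= 338.71 mm

338.71 mm


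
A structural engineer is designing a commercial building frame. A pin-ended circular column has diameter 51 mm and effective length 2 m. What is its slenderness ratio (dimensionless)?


Radius of gyration r = d / 4 = 51 / 4 = 12.75 mm
L_eff = 2000.0 mm
Slenderness ratio = L / r = 2000.0 / 12.75 = 156.86 (dimensionless)

156.86 (dimensionless)


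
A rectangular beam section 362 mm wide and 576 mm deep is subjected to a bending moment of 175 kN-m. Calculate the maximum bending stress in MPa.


I = b * h^3 / 12 = 362 * 576^3 / 12 = 5764939776.0 mm^4
y = h / 2 = 576 / 2 = 288.0 mm
M = 175 kN-m = 175000000.0 N-mm
sigma = M * y / I = 175000000.0 * 288.0 / 5764939776.0
= 8.74 MPa

8.74 MPa


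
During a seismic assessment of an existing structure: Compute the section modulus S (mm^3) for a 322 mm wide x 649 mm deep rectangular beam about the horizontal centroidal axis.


S = b * h^2 / 6
= 322 * 649^2 / 6
= 322 * 421201 / 6
= 22604453.67 mm^3

22604453.67 mm^3


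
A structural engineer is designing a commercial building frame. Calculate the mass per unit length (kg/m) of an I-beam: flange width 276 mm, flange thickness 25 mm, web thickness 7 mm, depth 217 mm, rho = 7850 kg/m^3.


A_flanges = 2 * 276 * 25 = 13800 mm^2
A_web = (217 - 2 * 25) * 7 = 1169 mm^2
A_total = 13800 + 1169 = 14969 mm^2 = 0.014969 m^2
Weight = rho * A = 7850 * 0.014969 = 117.5066 kg/m

117.5066 kg/m


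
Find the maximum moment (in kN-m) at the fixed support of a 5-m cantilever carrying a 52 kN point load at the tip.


For a cantilever with a point load at the free end:
M_max = P * L = 52 * 5 = 260 kN-m

260 kN-m


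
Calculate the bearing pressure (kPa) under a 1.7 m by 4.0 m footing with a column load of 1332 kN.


A = 1.7 * 4.0 = 6.8 m^2
q = P / A = 1332 / 6.8
= 195.8824 kPa

195.8824 kPa


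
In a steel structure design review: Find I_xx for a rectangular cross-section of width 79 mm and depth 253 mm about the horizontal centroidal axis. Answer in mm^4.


I = b * h^3 / 12
= 79 * 253^3 / 12
= 79 * 16194277 / 12
= 106612323.58 mm^4

106612323.58 mm^4


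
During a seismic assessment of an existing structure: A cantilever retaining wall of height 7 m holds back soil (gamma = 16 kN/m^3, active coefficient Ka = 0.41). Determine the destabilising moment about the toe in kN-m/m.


Pa = 0.5 * Ka * gamma * H^2
= 0.5 * 0.41 * 16 * 7^2
= 160.72 kN/m
Arm = H / 3 = 7 / 3 = 2.3333 m
Mo = Pa * arm = Pa * H / 3 = 160.72 * 7 / 3 = 375.0133 kN-m/m

375.0133 kN-m/m


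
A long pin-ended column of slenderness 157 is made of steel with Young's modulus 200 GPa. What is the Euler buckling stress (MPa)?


sigma_cr = pi^2 * E / lambda^2
= 9.8696 * 200000.0 / 157^2
= 9.8696 * 200000.0 / 24649
= 80.0812 MPa

80.0812 MPa


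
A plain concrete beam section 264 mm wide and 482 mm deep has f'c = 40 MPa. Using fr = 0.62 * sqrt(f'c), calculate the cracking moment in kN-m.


fr = 0.62 * sqrt(40) = 0.62 * 6.3246 = 3.9212 MPa
I = 264 * 482^3 / 12 = 2463563696.0 mm^4
y_t = 241.0 mm
M_cr = fr * I / y_t = 3.9212 * 2463563696.0 / 241.0 N-mm
= 40.0838 kN-m

40.0838 kN-m


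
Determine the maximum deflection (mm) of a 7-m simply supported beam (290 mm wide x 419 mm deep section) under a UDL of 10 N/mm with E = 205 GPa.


I = 290 * 419^3 / 12 = 1777701425.83 mm^4
L = 7000.0 mm, w = 10 N/mm, E = 205000.0 MPa
delta = 5 * w * L^4 / (384 * E * I)
= 5 * 10 * 7000.0^4 / (384 * 205000.0 * 1777701425.83)
= 0.8579 mm

0.8579 mm


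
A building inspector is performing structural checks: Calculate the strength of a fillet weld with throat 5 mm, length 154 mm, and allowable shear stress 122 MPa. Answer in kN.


Strength = throat * length * allowable stress
= 5 * 154 * 122 N
= 93940 N
= 93.94 kN

93.94 kN


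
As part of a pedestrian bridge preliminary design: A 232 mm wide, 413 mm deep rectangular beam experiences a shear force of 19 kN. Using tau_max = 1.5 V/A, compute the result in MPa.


A = b * h = 232 * 413 = 95816 mm^2
V = 19 kN = 19000.0 N
tau_max = 1.5 * V / A = 1.5 * 19000.0 / 95816
= 0.2974 MPa

0.2974 MPa


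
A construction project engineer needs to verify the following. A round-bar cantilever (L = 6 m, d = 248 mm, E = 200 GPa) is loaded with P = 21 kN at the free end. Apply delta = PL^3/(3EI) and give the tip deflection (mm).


I = pi * d^4 / 64 = pi * 248^4 / 64 = 185684914.5 mm^4
L = 6000.0 mm, P = 21000.0 N, E = 200000.0 MPa
delta = P * L^3 / (3 * E * I)
= 21000.0 * 6000.0^3 / (3 * 200000.0 * 185684914.5)
= 40.7141 mm

40.7141 mm


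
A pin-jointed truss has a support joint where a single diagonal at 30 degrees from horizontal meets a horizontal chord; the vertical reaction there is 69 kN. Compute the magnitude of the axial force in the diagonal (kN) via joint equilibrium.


At the joint, only the diagonal has a vertical component, so vertical equilibrium gives:
F * sin(30) = 69
F = 69 / sin(30)
= 69 / 0.5
= 138.0 kN

138.0 kN
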